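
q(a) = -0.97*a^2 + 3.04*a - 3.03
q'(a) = 3.04 - 1.94*a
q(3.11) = -2.96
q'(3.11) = -2.99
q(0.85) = -1.15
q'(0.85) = 1.39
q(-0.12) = -3.41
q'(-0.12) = 3.27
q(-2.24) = -14.71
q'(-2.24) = 7.39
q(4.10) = -6.87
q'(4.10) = -4.91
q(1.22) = -0.76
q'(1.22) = 0.67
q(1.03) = -0.93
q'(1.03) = 1.04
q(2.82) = -2.17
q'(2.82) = -2.43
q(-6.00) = -56.19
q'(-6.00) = 14.68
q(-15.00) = -266.88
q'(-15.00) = 32.14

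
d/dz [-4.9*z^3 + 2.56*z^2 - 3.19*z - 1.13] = -14.7*z^2 + 5.12*z - 3.19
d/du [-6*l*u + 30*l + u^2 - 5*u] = -6*l + 2*u - 5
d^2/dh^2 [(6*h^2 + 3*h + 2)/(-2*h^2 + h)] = 4*(-12*h^3 - 12*h^2 + 6*h - 1)/(h^3*(8*h^3 - 12*h^2 + 6*h - 1))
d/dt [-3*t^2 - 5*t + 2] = -6*t - 5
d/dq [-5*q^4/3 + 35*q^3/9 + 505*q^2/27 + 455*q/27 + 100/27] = -20*q^3/3 + 35*q^2/3 + 1010*q/27 + 455/27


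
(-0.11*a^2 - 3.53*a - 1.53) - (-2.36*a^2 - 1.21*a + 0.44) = 2.25*a^2 - 2.32*a - 1.97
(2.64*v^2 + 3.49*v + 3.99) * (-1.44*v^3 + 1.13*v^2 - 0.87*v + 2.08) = -3.8016*v^5 - 2.0424*v^4 - 4.0987*v^3 + 6.9636*v^2 + 3.7879*v + 8.2992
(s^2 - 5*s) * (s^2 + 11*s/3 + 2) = s^4 - 4*s^3/3 - 49*s^2/3 - 10*s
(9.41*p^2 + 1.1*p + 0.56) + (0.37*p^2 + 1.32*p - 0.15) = 9.78*p^2 + 2.42*p + 0.41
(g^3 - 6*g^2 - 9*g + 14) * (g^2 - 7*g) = g^5 - 13*g^4 + 33*g^3 + 77*g^2 - 98*g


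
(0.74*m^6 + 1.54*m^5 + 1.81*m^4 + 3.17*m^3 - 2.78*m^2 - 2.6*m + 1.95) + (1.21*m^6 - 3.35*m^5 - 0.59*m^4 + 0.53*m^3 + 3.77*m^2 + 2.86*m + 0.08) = 1.95*m^6 - 1.81*m^5 + 1.22*m^4 + 3.7*m^3 + 0.99*m^2 + 0.26*m + 2.03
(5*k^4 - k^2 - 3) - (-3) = 5*k^4 - k^2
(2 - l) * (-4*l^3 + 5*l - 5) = 4*l^4 - 8*l^3 - 5*l^2 + 15*l - 10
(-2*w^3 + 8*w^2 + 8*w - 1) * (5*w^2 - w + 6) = -10*w^5 + 42*w^4 + 20*w^3 + 35*w^2 + 49*w - 6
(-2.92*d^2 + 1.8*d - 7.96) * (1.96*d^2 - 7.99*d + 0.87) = -5.7232*d^4 + 26.8588*d^3 - 32.524*d^2 + 65.1664*d - 6.9252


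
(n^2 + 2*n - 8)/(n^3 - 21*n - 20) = (n - 2)/(n^2 - 4*n - 5)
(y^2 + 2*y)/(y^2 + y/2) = 2*(y + 2)/(2*y + 1)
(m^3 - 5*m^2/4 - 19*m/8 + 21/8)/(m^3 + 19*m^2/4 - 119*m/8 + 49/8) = (2*m^2 + m - 3)/(2*m^2 + 13*m - 7)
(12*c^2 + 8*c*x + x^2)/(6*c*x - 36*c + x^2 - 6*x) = (2*c + x)/(x - 6)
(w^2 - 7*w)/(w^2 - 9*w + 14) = w/(w - 2)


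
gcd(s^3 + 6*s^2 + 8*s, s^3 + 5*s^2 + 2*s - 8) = s^2 + 6*s + 8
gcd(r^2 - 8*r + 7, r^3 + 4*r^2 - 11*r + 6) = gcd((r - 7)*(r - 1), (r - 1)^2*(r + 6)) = r - 1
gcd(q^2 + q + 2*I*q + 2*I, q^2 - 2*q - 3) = q + 1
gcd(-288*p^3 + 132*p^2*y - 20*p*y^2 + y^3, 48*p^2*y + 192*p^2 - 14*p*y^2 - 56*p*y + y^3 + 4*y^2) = 48*p^2 - 14*p*y + y^2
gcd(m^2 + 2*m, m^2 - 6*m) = m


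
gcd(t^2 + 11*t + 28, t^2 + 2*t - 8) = t + 4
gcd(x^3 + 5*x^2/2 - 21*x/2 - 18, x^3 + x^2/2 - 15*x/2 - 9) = x^2 - 3*x/2 - 9/2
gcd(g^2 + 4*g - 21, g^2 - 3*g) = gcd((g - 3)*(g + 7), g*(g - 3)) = g - 3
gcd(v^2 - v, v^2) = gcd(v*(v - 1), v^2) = v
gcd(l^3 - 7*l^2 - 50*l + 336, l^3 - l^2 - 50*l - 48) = l - 8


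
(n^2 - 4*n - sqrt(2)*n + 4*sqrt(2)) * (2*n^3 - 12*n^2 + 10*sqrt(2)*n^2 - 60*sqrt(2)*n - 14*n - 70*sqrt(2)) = 2*n^5 - 20*n^4 + 8*sqrt(2)*n^4 - 80*sqrt(2)*n^3 + 14*n^3 + 136*sqrt(2)*n^2 + 256*n^2 - 340*n + 224*sqrt(2)*n - 560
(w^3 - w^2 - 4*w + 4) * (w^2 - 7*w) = w^5 - 8*w^4 + 3*w^3 + 32*w^2 - 28*w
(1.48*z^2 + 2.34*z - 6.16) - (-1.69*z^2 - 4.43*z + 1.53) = 3.17*z^2 + 6.77*z - 7.69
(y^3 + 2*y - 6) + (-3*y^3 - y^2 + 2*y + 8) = -2*y^3 - y^2 + 4*y + 2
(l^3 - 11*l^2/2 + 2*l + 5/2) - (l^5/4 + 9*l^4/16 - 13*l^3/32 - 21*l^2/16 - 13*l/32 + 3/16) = -l^5/4 - 9*l^4/16 + 45*l^3/32 - 67*l^2/16 + 77*l/32 + 37/16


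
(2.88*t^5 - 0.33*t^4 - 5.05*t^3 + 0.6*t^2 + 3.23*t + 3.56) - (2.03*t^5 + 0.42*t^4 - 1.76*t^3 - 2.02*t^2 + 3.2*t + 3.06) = 0.85*t^5 - 0.75*t^4 - 3.29*t^3 + 2.62*t^2 + 0.0299999999999998*t + 0.5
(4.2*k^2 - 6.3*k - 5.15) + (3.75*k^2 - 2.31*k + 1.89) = 7.95*k^2 - 8.61*k - 3.26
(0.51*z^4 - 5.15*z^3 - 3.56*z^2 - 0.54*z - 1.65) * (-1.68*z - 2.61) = -0.8568*z^5 + 7.3209*z^4 + 19.4223*z^3 + 10.1988*z^2 + 4.1814*z + 4.3065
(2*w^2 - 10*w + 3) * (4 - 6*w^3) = -12*w^5 + 60*w^4 - 18*w^3 + 8*w^2 - 40*w + 12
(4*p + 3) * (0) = 0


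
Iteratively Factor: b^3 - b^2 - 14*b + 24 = (b - 2)*(b^2 + b - 12) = (b - 3)*(b - 2)*(b + 4)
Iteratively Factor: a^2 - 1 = (a + 1)*(a - 1)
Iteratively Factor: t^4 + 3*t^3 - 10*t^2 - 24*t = (t - 3)*(t^3 + 6*t^2 + 8*t) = (t - 3)*(t + 4)*(t^2 + 2*t) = (t - 3)*(t + 2)*(t + 4)*(t)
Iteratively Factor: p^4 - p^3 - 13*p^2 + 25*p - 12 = (p - 3)*(p^3 + 2*p^2 - 7*p + 4) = (p - 3)*(p - 1)*(p^2 + 3*p - 4) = (p - 3)*(p - 1)^2*(p + 4)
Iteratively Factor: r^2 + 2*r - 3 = (r - 1)*(r + 3)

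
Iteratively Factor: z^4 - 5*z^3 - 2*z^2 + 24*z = (z + 2)*(z^3 - 7*z^2 + 12*z) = (z - 3)*(z + 2)*(z^2 - 4*z) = z*(z - 3)*(z + 2)*(z - 4)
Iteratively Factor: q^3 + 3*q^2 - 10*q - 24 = (q + 2)*(q^2 + q - 12) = (q + 2)*(q + 4)*(q - 3)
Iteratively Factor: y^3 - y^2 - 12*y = (y - 4)*(y^2 + 3*y) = y*(y - 4)*(y + 3)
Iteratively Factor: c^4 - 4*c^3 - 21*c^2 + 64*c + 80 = (c - 4)*(c^3 - 21*c - 20) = (c - 4)*(c + 1)*(c^2 - c - 20) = (c - 4)*(c + 1)*(c + 4)*(c - 5)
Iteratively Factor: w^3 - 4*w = (w - 2)*(w^2 + 2*w) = w*(w - 2)*(w + 2)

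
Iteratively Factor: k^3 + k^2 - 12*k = (k - 3)*(k^2 + 4*k) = (k - 3)*(k + 4)*(k)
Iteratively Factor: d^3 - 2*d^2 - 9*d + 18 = (d - 3)*(d^2 + d - 6) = (d - 3)*(d + 3)*(d - 2)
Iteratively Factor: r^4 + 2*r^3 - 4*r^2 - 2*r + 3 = (r + 1)*(r^3 + r^2 - 5*r + 3) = (r - 1)*(r + 1)*(r^2 + 2*r - 3) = (r - 1)*(r + 1)*(r + 3)*(r - 1)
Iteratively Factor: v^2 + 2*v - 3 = (v + 3)*(v - 1)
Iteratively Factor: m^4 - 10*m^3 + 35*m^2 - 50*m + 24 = (m - 3)*(m^3 - 7*m^2 + 14*m - 8) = (m - 3)*(m - 2)*(m^2 - 5*m + 4) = (m - 3)*(m - 2)*(m - 1)*(m - 4)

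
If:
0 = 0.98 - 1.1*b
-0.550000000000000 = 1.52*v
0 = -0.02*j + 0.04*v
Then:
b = 0.89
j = -0.72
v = -0.36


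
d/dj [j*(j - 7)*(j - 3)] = 3*j^2 - 20*j + 21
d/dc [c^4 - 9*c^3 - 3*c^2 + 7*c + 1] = 4*c^3 - 27*c^2 - 6*c + 7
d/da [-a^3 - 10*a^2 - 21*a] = -3*a^2 - 20*a - 21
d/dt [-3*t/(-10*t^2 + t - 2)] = 6*(1 - 5*t^2)/(100*t^4 - 20*t^3 + 41*t^2 - 4*t + 4)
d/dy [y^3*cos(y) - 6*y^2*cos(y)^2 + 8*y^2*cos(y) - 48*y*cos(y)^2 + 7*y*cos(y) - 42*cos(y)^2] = -y^3*sin(y) - 8*y^2*sin(y) + 6*y^2*sin(2*y) + 3*y^2*cos(y) - 7*y*sin(y) + 48*y*sin(2*y) - 12*y*cos(y)^2 + 16*y*cos(y) + 42*sin(2*y) - 48*cos(y)^2 + 7*cos(y)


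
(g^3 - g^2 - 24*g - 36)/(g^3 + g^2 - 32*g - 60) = (g + 3)/(g + 5)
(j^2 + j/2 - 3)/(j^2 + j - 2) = (j - 3/2)/(j - 1)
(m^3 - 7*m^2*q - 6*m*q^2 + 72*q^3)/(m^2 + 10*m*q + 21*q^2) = (m^2 - 10*m*q + 24*q^2)/(m + 7*q)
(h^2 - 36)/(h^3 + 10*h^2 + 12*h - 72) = (h - 6)/(h^2 + 4*h - 12)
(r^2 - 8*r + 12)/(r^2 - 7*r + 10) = (r - 6)/(r - 5)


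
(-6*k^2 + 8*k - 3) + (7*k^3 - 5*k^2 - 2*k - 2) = 7*k^3 - 11*k^2 + 6*k - 5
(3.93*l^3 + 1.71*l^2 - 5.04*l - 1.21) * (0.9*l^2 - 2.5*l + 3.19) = 3.537*l^5 - 8.286*l^4 + 3.7257*l^3 + 16.9659*l^2 - 13.0526*l - 3.8599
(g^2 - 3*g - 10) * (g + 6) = g^3 + 3*g^2 - 28*g - 60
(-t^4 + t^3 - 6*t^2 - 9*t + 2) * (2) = -2*t^4 + 2*t^3 - 12*t^2 - 18*t + 4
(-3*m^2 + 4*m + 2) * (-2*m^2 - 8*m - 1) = 6*m^4 + 16*m^3 - 33*m^2 - 20*m - 2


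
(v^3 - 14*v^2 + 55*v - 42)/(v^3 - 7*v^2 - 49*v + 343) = (v^2 - 7*v + 6)/(v^2 - 49)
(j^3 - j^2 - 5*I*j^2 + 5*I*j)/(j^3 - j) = (j - 5*I)/(j + 1)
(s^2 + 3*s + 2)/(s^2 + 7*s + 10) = (s + 1)/(s + 5)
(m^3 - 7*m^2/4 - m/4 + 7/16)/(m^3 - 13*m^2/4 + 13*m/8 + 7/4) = (m - 1/2)/(m - 2)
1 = 1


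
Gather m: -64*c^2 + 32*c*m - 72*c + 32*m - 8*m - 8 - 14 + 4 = -64*c^2 - 72*c + m*(32*c + 24) - 18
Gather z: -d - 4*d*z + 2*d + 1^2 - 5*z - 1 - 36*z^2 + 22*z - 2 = d - 36*z^2 + z*(17 - 4*d) - 2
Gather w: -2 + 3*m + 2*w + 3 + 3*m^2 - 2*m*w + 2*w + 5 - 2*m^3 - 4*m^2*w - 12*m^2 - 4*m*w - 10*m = -2*m^3 - 9*m^2 - 7*m + w*(-4*m^2 - 6*m + 4) + 6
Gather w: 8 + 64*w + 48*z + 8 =64*w + 48*z + 16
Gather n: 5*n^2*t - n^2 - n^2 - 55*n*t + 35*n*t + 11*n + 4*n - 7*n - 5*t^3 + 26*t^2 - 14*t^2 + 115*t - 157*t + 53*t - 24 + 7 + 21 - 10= n^2*(5*t - 2) + n*(8 - 20*t) - 5*t^3 + 12*t^2 + 11*t - 6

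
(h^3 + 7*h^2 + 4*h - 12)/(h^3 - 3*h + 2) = (h + 6)/(h - 1)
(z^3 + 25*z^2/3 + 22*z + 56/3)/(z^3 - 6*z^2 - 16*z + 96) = (3*z^2 + 13*z + 14)/(3*(z^2 - 10*z + 24))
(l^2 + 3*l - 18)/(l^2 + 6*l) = (l - 3)/l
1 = 1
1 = 1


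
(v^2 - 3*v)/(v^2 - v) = (v - 3)/(v - 1)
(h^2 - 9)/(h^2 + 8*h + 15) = (h - 3)/(h + 5)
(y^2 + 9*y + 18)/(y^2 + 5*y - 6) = (y + 3)/(y - 1)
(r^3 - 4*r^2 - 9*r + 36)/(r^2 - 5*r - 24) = (r^2 - 7*r + 12)/(r - 8)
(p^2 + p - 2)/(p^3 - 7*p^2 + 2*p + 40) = (p - 1)/(p^2 - 9*p + 20)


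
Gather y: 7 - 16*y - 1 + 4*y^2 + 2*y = 4*y^2 - 14*y + 6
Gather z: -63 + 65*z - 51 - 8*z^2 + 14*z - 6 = -8*z^2 + 79*z - 120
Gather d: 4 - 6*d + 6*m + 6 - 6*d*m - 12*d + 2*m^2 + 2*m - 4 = d*(-6*m - 18) + 2*m^2 + 8*m + 6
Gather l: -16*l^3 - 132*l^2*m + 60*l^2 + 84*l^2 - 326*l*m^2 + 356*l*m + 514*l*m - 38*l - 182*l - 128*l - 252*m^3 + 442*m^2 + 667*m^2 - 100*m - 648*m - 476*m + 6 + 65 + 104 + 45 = -16*l^3 + l^2*(144 - 132*m) + l*(-326*m^2 + 870*m - 348) - 252*m^3 + 1109*m^2 - 1224*m + 220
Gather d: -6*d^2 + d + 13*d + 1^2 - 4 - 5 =-6*d^2 + 14*d - 8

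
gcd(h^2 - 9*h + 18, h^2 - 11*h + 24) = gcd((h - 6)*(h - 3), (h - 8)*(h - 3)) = h - 3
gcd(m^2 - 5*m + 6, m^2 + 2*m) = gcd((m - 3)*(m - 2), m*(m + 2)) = 1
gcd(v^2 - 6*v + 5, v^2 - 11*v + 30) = v - 5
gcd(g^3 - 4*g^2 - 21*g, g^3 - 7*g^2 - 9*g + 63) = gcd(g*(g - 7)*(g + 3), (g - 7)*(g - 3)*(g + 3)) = g^2 - 4*g - 21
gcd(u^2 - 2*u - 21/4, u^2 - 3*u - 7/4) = u - 7/2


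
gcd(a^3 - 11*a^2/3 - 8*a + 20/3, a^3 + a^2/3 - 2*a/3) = a - 2/3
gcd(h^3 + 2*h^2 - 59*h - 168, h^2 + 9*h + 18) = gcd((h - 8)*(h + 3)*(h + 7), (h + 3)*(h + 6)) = h + 3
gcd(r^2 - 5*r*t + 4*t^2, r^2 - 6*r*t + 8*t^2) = r - 4*t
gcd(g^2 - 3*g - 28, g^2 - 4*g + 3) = 1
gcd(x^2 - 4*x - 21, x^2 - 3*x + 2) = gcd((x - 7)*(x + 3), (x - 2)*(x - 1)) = 1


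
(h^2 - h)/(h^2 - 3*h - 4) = h*(1 - h)/(-h^2 + 3*h + 4)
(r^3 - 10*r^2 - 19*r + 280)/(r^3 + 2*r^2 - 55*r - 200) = (r - 7)/(r + 5)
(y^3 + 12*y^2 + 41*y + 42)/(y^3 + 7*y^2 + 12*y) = (y^2 + 9*y + 14)/(y*(y + 4))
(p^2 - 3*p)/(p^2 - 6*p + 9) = p/(p - 3)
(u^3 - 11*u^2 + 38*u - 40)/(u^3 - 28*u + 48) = (u - 5)/(u + 6)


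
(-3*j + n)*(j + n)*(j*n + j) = -3*j^3*n - 3*j^3 - 2*j^2*n^2 - 2*j^2*n + j*n^3 + j*n^2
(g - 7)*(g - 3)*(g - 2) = g^3 - 12*g^2 + 41*g - 42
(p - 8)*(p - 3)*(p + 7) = p^3 - 4*p^2 - 53*p + 168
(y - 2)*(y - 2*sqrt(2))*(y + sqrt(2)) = y^3 - 2*y^2 - sqrt(2)*y^2 - 4*y + 2*sqrt(2)*y + 8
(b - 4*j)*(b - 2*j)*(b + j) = b^3 - 5*b^2*j + 2*b*j^2 + 8*j^3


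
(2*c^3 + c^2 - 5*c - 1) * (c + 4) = 2*c^4 + 9*c^3 - c^2 - 21*c - 4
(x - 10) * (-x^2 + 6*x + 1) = -x^3 + 16*x^2 - 59*x - 10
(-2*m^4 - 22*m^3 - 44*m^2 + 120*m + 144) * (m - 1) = -2*m^5 - 20*m^4 - 22*m^3 + 164*m^2 + 24*m - 144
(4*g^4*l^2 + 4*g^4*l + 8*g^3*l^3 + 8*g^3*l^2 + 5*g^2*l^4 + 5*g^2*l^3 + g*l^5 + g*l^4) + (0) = 4*g^4*l^2 + 4*g^4*l + 8*g^3*l^3 + 8*g^3*l^2 + 5*g^2*l^4 + 5*g^2*l^3 + g*l^5 + g*l^4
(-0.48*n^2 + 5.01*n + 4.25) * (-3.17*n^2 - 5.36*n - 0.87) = 1.5216*n^4 - 13.3089*n^3 - 39.9085*n^2 - 27.1387*n - 3.6975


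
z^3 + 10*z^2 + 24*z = z*(z + 4)*(z + 6)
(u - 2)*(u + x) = u^2 + u*x - 2*u - 2*x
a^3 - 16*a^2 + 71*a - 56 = (a - 8)*(a - 7)*(a - 1)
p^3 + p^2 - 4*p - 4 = (p - 2)*(p + 1)*(p + 2)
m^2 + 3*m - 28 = (m - 4)*(m + 7)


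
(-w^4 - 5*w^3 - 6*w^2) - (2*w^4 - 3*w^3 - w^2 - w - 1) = -3*w^4 - 2*w^3 - 5*w^2 + w + 1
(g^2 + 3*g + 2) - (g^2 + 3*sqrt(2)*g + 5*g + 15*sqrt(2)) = -3*sqrt(2)*g - 2*g - 15*sqrt(2) + 2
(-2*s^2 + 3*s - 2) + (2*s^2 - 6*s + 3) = 1 - 3*s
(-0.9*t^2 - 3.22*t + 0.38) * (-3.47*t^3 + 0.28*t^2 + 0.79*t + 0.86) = 3.123*t^5 + 10.9214*t^4 - 2.9312*t^3 - 3.2114*t^2 - 2.469*t + 0.3268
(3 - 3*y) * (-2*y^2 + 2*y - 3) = 6*y^3 - 12*y^2 + 15*y - 9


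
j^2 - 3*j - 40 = (j - 8)*(j + 5)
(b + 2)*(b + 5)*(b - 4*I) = b^3 + 7*b^2 - 4*I*b^2 + 10*b - 28*I*b - 40*I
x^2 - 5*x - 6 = (x - 6)*(x + 1)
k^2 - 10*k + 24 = (k - 6)*(k - 4)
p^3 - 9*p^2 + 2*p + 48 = (p - 8)*(p - 3)*(p + 2)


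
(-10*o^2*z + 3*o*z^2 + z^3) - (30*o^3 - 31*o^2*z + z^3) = -30*o^3 + 21*o^2*z + 3*o*z^2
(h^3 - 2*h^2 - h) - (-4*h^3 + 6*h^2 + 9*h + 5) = 5*h^3 - 8*h^2 - 10*h - 5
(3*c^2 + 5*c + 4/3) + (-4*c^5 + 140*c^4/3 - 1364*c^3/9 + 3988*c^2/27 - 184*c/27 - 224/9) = -4*c^5 + 140*c^4/3 - 1364*c^3/9 + 4069*c^2/27 - 49*c/27 - 212/9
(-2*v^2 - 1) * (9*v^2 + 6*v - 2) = -18*v^4 - 12*v^3 - 5*v^2 - 6*v + 2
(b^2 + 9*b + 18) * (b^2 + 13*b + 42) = b^4 + 22*b^3 + 177*b^2 + 612*b + 756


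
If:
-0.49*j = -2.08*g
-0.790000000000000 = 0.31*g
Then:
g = -2.55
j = -10.82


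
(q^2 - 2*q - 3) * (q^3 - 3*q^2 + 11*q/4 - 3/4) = q^5 - 5*q^4 + 23*q^3/4 + 11*q^2/4 - 27*q/4 + 9/4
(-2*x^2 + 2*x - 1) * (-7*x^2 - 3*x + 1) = 14*x^4 - 8*x^3 - x^2 + 5*x - 1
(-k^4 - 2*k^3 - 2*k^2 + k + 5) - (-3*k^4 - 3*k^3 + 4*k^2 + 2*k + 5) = 2*k^4 + k^3 - 6*k^2 - k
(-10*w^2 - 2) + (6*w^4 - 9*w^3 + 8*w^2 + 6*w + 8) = 6*w^4 - 9*w^3 - 2*w^2 + 6*w + 6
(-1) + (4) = 3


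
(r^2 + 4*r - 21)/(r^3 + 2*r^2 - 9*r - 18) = (r + 7)/(r^2 + 5*r + 6)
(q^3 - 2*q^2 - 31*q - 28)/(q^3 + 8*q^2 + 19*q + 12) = (q - 7)/(q + 3)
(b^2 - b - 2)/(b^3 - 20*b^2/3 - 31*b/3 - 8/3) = 3*(b - 2)/(3*b^2 - 23*b - 8)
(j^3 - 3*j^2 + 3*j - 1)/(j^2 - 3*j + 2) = (j^2 - 2*j + 1)/(j - 2)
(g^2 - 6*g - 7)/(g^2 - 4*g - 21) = (g + 1)/(g + 3)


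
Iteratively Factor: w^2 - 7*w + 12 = (w - 4)*(w - 3)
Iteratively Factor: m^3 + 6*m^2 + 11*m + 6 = (m + 3)*(m^2 + 3*m + 2) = (m + 2)*(m + 3)*(m + 1)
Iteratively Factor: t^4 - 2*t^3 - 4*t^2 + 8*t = (t + 2)*(t^3 - 4*t^2 + 4*t) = (t - 2)*(t + 2)*(t^2 - 2*t) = t*(t - 2)*(t + 2)*(t - 2)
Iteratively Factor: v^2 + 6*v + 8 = (v + 4)*(v + 2)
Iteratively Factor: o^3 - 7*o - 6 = (o - 3)*(o^2 + 3*o + 2) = (o - 3)*(o + 2)*(o + 1)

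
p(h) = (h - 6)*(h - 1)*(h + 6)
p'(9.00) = 189.00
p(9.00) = 360.00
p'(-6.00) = 84.00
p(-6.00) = 0.00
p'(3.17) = -12.19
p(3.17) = -56.31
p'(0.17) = -36.25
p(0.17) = 29.86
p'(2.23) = -25.54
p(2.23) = -38.16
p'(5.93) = 57.63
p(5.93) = -4.12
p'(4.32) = 11.35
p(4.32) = -57.56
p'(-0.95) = -31.39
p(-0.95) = 68.44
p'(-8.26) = 185.20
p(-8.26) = -298.43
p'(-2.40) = -13.92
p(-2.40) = 102.82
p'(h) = (h - 6)*(h - 1) + (h - 6)*(h + 6) + (h - 1)*(h + 6) = 3*h^2 - 2*h - 36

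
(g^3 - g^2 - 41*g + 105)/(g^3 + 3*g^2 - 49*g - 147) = (g^2 - 8*g + 15)/(g^2 - 4*g - 21)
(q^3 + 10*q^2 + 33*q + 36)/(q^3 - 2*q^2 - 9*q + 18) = (q^2 + 7*q + 12)/(q^2 - 5*q + 6)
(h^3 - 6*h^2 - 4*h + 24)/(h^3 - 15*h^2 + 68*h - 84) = (h + 2)/(h - 7)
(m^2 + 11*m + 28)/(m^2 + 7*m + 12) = (m + 7)/(m + 3)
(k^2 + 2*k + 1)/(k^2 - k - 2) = (k + 1)/(k - 2)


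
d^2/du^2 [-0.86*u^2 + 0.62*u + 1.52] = -1.72000000000000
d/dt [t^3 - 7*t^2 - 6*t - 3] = 3*t^2 - 14*t - 6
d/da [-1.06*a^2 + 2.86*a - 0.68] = 2.86 - 2.12*a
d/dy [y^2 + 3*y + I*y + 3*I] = 2*y + 3 + I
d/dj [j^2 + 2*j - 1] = 2*j + 2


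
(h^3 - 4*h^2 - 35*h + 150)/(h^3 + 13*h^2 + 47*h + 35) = (h^3 - 4*h^2 - 35*h + 150)/(h^3 + 13*h^2 + 47*h + 35)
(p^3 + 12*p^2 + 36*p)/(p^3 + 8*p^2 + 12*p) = (p + 6)/(p + 2)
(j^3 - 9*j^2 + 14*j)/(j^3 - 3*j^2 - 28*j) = (j - 2)/(j + 4)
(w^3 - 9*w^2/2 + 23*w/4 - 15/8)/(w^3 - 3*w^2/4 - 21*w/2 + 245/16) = 2*(4*w^2 - 8*w + 3)/(8*w^2 + 14*w - 49)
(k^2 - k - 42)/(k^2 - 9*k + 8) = (k^2 - k - 42)/(k^2 - 9*k + 8)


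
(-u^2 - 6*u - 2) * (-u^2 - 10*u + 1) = u^4 + 16*u^3 + 61*u^2 + 14*u - 2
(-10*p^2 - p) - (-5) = -10*p^2 - p + 5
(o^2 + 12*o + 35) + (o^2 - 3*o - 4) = 2*o^2 + 9*o + 31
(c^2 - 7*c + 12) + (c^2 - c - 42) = 2*c^2 - 8*c - 30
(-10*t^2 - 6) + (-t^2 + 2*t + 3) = -11*t^2 + 2*t - 3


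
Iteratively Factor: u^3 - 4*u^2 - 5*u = (u + 1)*(u^2 - 5*u) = u*(u + 1)*(u - 5)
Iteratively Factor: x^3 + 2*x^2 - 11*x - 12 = (x - 3)*(x^2 + 5*x + 4) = (x - 3)*(x + 4)*(x + 1)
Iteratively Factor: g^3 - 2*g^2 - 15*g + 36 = (g + 4)*(g^2 - 6*g + 9) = (g - 3)*(g + 4)*(g - 3)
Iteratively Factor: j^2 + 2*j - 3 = (j - 1)*(j + 3)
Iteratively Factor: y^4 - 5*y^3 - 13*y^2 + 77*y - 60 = (y + 4)*(y^3 - 9*y^2 + 23*y - 15) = (y - 3)*(y + 4)*(y^2 - 6*y + 5) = (y - 5)*(y - 3)*(y + 4)*(y - 1)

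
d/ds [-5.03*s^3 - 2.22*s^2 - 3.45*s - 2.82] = -15.09*s^2 - 4.44*s - 3.45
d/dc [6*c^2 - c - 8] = 12*c - 1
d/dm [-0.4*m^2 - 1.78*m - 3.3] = -0.8*m - 1.78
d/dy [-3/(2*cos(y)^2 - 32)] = -3*sin(y)*cos(y)/(cos(y)^2 - 16)^2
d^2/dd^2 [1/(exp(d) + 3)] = (exp(d) - 3)*exp(d)/(exp(d) + 3)^3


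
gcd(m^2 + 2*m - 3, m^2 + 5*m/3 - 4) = m + 3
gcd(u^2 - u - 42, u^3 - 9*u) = 1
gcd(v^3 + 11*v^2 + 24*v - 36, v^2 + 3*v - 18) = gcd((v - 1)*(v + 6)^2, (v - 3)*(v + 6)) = v + 6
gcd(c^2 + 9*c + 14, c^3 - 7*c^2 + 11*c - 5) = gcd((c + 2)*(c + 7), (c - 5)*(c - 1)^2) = 1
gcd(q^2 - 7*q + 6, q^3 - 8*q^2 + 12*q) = q - 6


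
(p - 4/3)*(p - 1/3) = p^2 - 5*p/3 + 4/9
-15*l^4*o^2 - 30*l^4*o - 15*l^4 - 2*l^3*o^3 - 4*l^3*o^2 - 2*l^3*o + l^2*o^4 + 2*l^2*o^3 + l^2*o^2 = (-5*l + o)*(3*l + o)*(l*o + l)^2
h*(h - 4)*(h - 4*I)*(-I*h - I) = -I*h^4 - 4*h^3 + 3*I*h^3 + 12*h^2 + 4*I*h^2 + 16*h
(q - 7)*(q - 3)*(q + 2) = q^3 - 8*q^2 + q + 42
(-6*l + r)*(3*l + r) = -18*l^2 - 3*l*r + r^2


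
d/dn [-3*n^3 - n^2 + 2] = n*(-9*n - 2)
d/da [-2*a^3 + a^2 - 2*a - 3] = -6*a^2 + 2*a - 2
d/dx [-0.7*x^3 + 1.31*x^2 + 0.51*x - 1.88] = -2.1*x^2 + 2.62*x + 0.51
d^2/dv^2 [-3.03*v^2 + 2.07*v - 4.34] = -6.06000000000000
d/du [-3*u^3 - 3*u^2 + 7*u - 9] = -9*u^2 - 6*u + 7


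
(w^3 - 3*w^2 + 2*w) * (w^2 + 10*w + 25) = w^5 + 7*w^4 - 3*w^3 - 55*w^2 + 50*w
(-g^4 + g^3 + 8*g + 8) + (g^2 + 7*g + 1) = -g^4 + g^3 + g^2 + 15*g + 9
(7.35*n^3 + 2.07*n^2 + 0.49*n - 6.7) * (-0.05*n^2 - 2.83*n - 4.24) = -0.3675*n^5 - 20.904*n^4 - 37.0466*n^3 - 9.8285*n^2 + 16.8834*n + 28.408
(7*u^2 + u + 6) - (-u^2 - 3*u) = 8*u^2 + 4*u + 6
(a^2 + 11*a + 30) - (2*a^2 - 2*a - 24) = -a^2 + 13*a + 54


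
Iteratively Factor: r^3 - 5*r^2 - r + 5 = (r + 1)*(r^2 - 6*r + 5) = (r - 1)*(r + 1)*(r - 5)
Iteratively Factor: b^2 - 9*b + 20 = (b - 4)*(b - 5)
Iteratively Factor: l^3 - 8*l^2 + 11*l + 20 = (l + 1)*(l^2 - 9*l + 20) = (l - 4)*(l + 1)*(l - 5)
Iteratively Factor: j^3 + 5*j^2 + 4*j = (j + 4)*(j^2 + j) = (j + 1)*(j + 4)*(j)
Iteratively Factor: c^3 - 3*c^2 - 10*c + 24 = (c - 2)*(c^2 - c - 12) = (c - 2)*(c + 3)*(c - 4)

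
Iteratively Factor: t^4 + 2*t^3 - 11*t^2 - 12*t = (t - 3)*(t^3 + 5*t^2 + 4*t) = (t - 3)*(t + 1)*(t^2 + 4*t) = t*(t - 3)*(t + 1)*(t + 4)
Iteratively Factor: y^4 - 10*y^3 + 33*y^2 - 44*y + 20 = (y - 2)*(y^3 - 8*y^2 + 17*y - 10) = (y - 2)*(y - 1)*(y^2 - 7*y + 10) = (y - 5)*(y - 2)*(y - 1)*(y - 2)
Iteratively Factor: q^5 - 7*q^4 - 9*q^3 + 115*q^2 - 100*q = (q)*(q^4 - 7*q^3 - 9*q^2 + 115*q - 100) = q*(q - 5)*(q^3 - 2*q^2 - 19*q + 20) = q*(q - 5)*(q - 1)*(q^2 - q - 20) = q*(q - 5)*(q - 1)*(q + 4)*(q - 5)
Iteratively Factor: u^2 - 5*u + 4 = (u - 1)*(u - 4)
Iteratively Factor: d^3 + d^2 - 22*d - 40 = (d + 4)*(d^2 - 3*d - 10) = (d - 5)*(d + 4)*(d + 2)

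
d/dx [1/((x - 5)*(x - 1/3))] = 6*(8 - 3*x)/(9*x^4 - 96*x^3 + 286*x^2 - 160*x + 25)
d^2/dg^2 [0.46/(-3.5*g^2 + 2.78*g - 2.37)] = (11.27*g^2 - 8.9516*g - 0.46*(7.0*g - 2.78)*(14.0*g - 5.56) + 7.6314)/(3.5*g^2 - 2.78*g + 2.37)^3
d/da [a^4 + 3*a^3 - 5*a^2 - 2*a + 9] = 4*a^3 + 9*a^2 - 10*a - 2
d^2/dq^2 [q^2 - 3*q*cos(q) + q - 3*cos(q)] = 3*q*cos(q) + 6*sin(q) + 3*cos(q) + 2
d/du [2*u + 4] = 2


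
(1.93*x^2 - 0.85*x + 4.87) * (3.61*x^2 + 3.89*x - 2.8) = 6.9673*x^4 + 4.4392*x^3 + 8.8702*x^2 + 21.3243*x - 13.636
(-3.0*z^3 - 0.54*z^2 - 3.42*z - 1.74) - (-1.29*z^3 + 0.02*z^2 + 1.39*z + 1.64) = -1.71*z^3 - 0.56*z^2 - 4.81*z - 3.38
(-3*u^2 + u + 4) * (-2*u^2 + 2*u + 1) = 6*u^4 - 8*u^3 - 9*u^2 + 9*u + 4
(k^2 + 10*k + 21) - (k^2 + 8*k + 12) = 2*k + 9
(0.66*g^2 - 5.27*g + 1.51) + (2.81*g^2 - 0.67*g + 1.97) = 3.47*g^2 - 5.94*g + 3.48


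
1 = 1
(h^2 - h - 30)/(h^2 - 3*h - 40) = (h - 6)/(h - 8)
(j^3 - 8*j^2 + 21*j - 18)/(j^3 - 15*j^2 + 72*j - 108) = (j^2 - 5*j + 6)/(j^2 - 12*j + 36)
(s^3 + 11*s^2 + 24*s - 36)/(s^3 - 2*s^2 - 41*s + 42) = (s + 6)/(s - 7)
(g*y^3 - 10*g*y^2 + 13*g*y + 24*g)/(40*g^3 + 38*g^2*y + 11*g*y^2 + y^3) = g*(y^3 - 10*y^2 + 13*y + 24)/(40*g^3 + 38*g^2*y + 11*g*y^2 + y^3)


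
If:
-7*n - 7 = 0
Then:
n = -1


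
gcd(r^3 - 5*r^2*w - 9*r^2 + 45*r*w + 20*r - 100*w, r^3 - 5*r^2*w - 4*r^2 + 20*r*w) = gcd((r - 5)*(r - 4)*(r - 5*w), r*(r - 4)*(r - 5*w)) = r^2 - 5*r*w - 4*r + 20*w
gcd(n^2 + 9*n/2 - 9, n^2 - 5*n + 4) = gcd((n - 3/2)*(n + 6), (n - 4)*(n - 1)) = 1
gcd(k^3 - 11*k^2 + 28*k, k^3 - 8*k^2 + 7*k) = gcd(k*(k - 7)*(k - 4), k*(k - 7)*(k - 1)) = k^2 - 7*k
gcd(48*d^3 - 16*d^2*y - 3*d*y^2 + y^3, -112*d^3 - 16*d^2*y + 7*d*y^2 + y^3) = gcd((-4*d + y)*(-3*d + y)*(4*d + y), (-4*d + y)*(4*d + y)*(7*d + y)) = -16*d^2 + y^2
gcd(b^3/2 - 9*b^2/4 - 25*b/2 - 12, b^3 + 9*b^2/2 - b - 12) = b + 2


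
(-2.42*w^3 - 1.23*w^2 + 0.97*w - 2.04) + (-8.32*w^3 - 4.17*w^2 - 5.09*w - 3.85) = -10.74*w^3 - 5.4*w^2 - 4.12*w - 5.89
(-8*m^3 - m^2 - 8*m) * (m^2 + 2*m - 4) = -8*m^5 - 17*m^4 + 22*m^3 - 12*m^2 + 32*m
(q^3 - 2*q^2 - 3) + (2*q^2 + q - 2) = q^3 + q - 5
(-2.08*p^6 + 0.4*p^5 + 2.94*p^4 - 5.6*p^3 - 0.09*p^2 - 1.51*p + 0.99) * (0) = 0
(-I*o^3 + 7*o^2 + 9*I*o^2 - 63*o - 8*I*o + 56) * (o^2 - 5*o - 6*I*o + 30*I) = -I*o^5 + o^4 + 14*I*o^4 - 14*o^3 - 95*I*o^3 + 53*o^2 + 628*I*o^2 - 40*o - 2226*I*o + 1680*I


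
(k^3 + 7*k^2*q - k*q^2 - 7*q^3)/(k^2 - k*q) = k + 8*q + 7*q^2/k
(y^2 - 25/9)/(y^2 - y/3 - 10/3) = (y - 5/3)/(y - 2)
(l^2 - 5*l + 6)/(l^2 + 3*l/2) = 2*(l^2 - 5*l + 6)/(l*(2*l + 3))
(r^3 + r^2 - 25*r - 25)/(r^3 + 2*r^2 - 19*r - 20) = (r - 5)/(r - 4)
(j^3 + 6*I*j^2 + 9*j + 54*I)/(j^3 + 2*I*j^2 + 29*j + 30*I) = (j^2 + 9)/(j^2 - 4*I*j + 5)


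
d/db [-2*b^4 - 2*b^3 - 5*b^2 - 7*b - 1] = -8*b^3 - 6*b^2 - 10*b - 7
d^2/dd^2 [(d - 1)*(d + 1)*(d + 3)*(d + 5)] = 12*d^2 + 48*d + 28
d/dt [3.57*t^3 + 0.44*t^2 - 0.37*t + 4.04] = 10.71*t^2 + 0.88*t - 0.37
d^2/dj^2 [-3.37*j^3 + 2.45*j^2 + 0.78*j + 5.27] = 4.9 - 20.22*j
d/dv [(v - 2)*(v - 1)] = 2*v - 3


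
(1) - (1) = 0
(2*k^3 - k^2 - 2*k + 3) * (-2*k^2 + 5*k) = -4*k^5 + 12*k^4 - k^3 - 16*k^2 + 15*k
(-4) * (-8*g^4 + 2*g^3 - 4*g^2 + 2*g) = 32*g^4 - 8*g^3 + 16*g^2 - 8*g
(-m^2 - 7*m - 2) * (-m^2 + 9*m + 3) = m^4 - 2*m^3 - 64*m^2 - 39*m - 6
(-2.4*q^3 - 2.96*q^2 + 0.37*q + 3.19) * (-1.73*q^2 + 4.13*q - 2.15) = 4.152*q^5 - 4.7912*q^4 - 7.7049*q^3 + 2.3734*q^2 + 12.3792*q - 6.8585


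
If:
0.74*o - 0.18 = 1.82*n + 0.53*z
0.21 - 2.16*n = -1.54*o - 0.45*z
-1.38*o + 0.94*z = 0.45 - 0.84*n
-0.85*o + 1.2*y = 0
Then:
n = -0.31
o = -0.55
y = -0.39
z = -0.06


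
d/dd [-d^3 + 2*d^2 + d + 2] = -3*d^2 + 4*d + 1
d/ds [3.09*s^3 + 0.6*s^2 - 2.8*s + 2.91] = 9.27*s^2 + 1.2*s - 2.8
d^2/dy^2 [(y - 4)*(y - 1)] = 2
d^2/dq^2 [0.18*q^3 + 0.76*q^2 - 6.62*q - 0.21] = 1.08*q + 1.52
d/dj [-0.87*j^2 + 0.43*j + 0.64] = 0.43 - 1.74*j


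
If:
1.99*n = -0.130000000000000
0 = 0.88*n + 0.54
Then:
No Solution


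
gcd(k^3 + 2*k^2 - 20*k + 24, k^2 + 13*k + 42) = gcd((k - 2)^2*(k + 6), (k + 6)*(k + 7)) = k + 6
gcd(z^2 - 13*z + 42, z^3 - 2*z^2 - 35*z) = z - 7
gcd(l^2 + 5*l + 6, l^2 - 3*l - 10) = l + 2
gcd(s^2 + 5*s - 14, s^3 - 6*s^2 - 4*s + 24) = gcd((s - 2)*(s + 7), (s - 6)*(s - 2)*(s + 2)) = s - 2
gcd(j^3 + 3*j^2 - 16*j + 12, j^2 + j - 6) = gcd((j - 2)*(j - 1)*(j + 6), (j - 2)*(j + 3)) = j - 2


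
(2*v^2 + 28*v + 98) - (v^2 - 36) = v^2 + 28*v + 134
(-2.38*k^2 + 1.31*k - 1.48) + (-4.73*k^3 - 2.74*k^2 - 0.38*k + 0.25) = -4.73*k^3 - 5.12*k^2 + 0.93*k - 1.23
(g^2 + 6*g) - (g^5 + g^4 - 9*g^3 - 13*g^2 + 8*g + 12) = -g^5 - g^4 + 9*g^3 + 14*g^2 - 2*g - 12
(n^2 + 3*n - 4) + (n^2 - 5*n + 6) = 2*n^2 - 2*n + 2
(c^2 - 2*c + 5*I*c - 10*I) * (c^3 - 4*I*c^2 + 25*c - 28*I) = c^5 - 2*c^4 + I*c^4 + 45*c^3 - 2*I*c^3 - 90*c^2 + 97*I*c^2 + 140*c - 194*I*c - 280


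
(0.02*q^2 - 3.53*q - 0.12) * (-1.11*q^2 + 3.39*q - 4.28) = -0.0222*q^4 + 3.9861*q^3 - 11.9191*q^2 + 14.7016*q + 0.5136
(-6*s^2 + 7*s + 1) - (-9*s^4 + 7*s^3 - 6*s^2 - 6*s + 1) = 9*s^4 - 7*s^3 + 13*s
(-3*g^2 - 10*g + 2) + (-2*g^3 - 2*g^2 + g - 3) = -2*g^3 - 5*g^2 - 9*g - 1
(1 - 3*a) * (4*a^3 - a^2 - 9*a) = -12*a^4 + 7*a^3 + 26*a^2 - 9*a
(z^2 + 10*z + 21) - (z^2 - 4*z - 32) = 14*z + 53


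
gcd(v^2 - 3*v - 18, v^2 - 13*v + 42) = v - 6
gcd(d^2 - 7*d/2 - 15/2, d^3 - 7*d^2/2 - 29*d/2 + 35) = d - 5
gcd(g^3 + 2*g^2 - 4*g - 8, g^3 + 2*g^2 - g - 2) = g + 2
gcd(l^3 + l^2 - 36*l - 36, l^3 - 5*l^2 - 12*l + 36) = l - 6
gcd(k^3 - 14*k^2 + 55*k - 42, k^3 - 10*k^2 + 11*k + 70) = k - 7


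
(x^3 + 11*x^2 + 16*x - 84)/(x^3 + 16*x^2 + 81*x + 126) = (x - 2)/(x + 3)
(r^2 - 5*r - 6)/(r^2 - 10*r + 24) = (r + 1)/(r - 4)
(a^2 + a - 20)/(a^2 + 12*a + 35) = (a - 4)/(a + 7)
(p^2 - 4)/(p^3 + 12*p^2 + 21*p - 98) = (p + 2)/(p^2 + 14*p + 49)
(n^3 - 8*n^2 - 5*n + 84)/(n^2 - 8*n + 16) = (n^2 - 4*n - 21)/(n - 4)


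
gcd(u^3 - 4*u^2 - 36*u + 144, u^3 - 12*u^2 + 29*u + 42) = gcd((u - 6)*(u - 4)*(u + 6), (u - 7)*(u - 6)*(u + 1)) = u - 6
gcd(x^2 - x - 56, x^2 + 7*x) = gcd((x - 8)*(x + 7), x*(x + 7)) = x + 7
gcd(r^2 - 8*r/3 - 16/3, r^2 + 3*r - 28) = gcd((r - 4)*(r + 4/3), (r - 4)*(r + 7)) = r - 4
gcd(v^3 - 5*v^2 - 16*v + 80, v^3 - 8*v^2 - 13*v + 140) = v^2 - v - 20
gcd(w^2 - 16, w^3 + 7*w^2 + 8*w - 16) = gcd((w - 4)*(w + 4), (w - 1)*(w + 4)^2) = w + 4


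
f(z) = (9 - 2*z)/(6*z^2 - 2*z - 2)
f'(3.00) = -0.09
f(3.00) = 0.07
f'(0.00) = 5.50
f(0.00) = -4.50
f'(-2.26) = 0.30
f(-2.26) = 0.41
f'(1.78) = -0.73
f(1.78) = 0.40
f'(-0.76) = 12.45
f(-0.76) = 3.52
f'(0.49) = -11.83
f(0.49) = -5.21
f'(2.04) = -0.42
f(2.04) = 0.26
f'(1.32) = -2.95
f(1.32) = 1.09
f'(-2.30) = 0.28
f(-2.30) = 0.40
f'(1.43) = -1.97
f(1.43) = 0.83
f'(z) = (2 - 12*z)*(9 - 2*z)/(6*z^2 - 2*z - 2)^2 - 2/(6*z^2 - 2*z - 2)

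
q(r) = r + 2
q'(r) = 1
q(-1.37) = 0.63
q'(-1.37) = 1.00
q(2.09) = 4.09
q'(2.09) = 1.00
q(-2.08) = -0.08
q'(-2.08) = 1.00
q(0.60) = 2.60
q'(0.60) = 1.00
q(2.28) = 4.28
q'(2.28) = 1.00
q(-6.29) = -4.29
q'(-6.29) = 1.00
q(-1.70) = 0.30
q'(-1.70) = 1.00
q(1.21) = 3.21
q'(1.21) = 1.00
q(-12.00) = -10.00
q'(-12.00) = 1.00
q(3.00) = 5.00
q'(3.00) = 1.00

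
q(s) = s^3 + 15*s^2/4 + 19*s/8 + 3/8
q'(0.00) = 2.38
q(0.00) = 0.38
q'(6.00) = 155.38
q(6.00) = 365.62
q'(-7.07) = 99.30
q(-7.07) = -182.37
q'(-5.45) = 50.61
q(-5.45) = -63.06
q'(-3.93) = 19.23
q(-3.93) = -11.74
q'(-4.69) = 33.19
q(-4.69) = -31.44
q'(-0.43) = -0.30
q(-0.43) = -0.03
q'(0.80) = 10.30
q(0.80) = 5.19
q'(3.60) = 68.26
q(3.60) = 104.18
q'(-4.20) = 23.80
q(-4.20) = -17.54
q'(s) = 3*s^2 + 15*s/2 + 19/8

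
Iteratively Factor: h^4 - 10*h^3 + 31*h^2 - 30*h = (h - 2)*(h^3 - 8*h^2 + 15*h) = (h - 5)*(h - 2)*(h^2 - 3*h) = (h - 5)*(h - 3)*(h - 2)*(h)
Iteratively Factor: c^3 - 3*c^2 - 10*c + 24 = (c - 4)*(c^2 + c - 6) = (c - 4)*(c - 2)*(c + 3)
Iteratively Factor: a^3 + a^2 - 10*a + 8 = (a - 2)*(a^2 + 3*a - 4) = (a - 2)*(a + 4)*(a - 1)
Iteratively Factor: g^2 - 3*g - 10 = (g + 2)*(g - 5)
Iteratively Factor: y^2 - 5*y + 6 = (y - 2)*(y - 3)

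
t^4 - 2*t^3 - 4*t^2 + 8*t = t*(t - 2)^2*(t + 2)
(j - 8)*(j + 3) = j^2 - 5*j - 24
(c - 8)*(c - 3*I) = c^2 - 8*c - 3*I*c + 24*I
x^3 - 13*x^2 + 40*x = x*(x - 8)*(x - 5)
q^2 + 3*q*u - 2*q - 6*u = (q - 2)*(q + 3*u)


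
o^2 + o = o*(o + 1)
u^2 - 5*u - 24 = (u - 8)*(u + 3)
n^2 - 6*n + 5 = (n - 5)*(n - 1)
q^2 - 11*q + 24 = (q - 8)*(q - 3)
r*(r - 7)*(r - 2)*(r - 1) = r^4 - 10*r^3 + 23*r^2 - 14*r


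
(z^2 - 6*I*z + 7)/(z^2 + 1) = (z - 7*I)/(z - I)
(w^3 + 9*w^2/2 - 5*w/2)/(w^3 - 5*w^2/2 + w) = (w + 5)/(w - 2)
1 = 1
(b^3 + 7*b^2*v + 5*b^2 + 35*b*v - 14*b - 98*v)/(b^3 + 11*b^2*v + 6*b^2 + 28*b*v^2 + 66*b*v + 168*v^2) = (b^2 + 5*b - 14)/(b^2 + 4*b*v + 6*b + 24*v)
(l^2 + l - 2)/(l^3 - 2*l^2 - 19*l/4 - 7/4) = 4*(-l^2 - l + 2)/(-4*l^3 + 8*l^2 + 19*l + 7)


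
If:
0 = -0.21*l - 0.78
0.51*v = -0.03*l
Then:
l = -3.71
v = 0.22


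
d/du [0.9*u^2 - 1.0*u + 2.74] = 1.8*u - 1.0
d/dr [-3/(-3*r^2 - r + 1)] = 3*(-6*r - 1)/(3*r^2 + r - 1)^2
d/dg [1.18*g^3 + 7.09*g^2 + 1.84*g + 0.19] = 3.54*g^2 + 14.18*g + 1.84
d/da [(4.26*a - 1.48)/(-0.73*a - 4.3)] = (-14.160832*a - 83.41312)/(0.73*a + 4.3)^3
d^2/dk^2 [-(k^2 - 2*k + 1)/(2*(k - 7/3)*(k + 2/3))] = 9*(27*k^3 - 621*k^2 + 1161*k - 967)/(729*k^6 - 3645*k^5 + 2673*k^4 + 7965*k^3 - 4158*k^2 - 8820*k - 2744)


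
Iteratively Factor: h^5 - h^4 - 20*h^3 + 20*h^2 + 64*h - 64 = (h + 4)*(h^4 - 5*h^3 + 20*h - 16) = (h - 1)*(h + 4)*(h^3 - 4*h^2 - 4*h + 16) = (h - 4)*(h - 1)*(h + 4)*(h^2 - 4) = (h - 4)*(h - 2)*(h - 1)*(h + 4)*(h + 2)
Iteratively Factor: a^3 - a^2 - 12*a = (a + 3)*(a^2 - 4*a) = (a - 4)*(a + 3)*(a)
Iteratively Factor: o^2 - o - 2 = (o + 1)*(o - 2)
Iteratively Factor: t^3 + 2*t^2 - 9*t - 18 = (t + 2)*(t^2 - 9) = (t - 3)*(t + 2)*(t + 3)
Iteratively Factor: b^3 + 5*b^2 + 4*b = (b + 4)*(b^2 + b) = (b + 1)*(b + 4)*(b)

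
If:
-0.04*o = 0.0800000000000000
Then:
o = -2.00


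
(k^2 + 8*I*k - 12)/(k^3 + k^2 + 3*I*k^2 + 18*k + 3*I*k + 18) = (k + 2*I)/(k^2 + k*(1 - 3*I) - 3*I)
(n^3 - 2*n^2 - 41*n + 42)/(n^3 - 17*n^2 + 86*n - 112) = (n^2 + 5*n - 6)/(n^2 - 10*n + 16)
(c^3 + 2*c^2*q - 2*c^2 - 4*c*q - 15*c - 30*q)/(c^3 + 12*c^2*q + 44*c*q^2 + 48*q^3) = (c^2 - 2*c - 15)/(c^2 + 10*c*q + 24*q^2)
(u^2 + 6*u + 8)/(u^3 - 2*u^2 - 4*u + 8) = (u + 4)/(u^2 - 4*u + 4)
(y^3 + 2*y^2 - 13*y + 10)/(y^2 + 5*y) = y - 3 + 2/y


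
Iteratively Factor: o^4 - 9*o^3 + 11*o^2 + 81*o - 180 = (o + 3)*(o^3 - 12*o^2 + 47*o - 60) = (o - 5)*(o + 3)*(o^2 - 7*o + 12) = (o - 5)*(o - 3)*(o + 3)*(o - 4)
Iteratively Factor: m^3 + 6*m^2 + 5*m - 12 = (m + 4)*(m^2 + 2*m - 3) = (m - 1)*(m + 4)*(m + 3)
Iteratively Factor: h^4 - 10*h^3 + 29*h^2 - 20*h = (h - 4)*(h^3 - 6*h^2 + 5*h) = (h - 5)*(h - 4)*(h^2 - h) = h*(h - 5)*(h - 4)*(h - 1)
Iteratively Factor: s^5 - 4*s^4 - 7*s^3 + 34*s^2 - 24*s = (s - 2)*(s^4 - 2*s^3 - 11*s^2 + 12*s) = (s - 2)*(s - 1)*(s^3 - s^2 - 12*s) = (s - 2)*(s - 1)*(s + 3)*(s^2 - 4*s) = s*(s - 2)*(s - 1)*(s + 3)*(s - 4)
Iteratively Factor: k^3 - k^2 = (k - 1)*(k^2) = k*(k - 1)*(k)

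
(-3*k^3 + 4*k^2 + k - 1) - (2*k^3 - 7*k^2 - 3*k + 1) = -5*k^3 + 11*k^2 + 4*k - 2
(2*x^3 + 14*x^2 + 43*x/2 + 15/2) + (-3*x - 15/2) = 2*x^3 + 14*x^2 + 37*x/2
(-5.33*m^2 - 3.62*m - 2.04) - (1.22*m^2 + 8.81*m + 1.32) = -6.55*m^2 - 12.43*m - 3.36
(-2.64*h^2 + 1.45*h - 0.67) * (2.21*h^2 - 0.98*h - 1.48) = -5.8344*h^4 + 5.7917*h^3 + 1.0055*h^2 - 1.4894*h + 0.9916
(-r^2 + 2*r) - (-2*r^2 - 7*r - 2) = r^2 + 9*r + 2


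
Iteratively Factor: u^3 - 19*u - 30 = (u - 5)*(u^2 + 5*u + 6) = (u - 5)*(u + 2)*(u + 3)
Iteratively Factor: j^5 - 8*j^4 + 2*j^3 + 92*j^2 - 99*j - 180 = (j + 1)*(j^4 - 9*j^3 + 11*j^2 + 81*j - 180) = (j - 5)*(j + 1)*(j^3 - 4*j^2 - 9*j + 36) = (j - 5)*(j - 3)*(j + 1)*(j^2 - j - 12) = (j - 5)*(j - 4)*(j - 3)*(j + 1)*(j + 3)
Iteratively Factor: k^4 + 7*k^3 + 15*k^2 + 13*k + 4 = (k + 4)*(k^3 + 3*k^2 + 3*k + 1) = (k + 1)*(k + 4)*(k^2 + 2*k + 1) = (k + 1)^2*(k + 4)*(k + 1)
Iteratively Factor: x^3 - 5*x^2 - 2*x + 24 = (x + 2)*(x^2 - 7*x + 12) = (x - 4)*(x + 2)*(x - 3)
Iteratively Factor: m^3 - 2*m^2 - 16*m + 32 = (m - 2)*(m^2 - 16) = (m - 4)*(m - 2)*(m + 4)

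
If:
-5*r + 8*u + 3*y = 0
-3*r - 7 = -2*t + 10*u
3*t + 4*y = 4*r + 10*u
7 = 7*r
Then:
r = 1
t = 350/17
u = 53/17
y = -113/17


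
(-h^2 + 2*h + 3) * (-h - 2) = h^3 - 7*h - 6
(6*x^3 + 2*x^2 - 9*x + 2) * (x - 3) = 6*x^4 - 16*x^3 - 15*x^2 + 29*x - 6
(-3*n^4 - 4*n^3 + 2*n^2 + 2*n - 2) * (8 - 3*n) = 9*n^5 - 12*n^4 - 38*n^3 + 10*n^2 + 22*n - 16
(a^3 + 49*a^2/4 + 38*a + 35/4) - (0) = a^3 + 49*a^2/4 + 38*a + 35/4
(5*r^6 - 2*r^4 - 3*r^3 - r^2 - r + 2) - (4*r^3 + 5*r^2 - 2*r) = 5*r^6 - 2*r^4 - 7*r^3 - 6*r^2 + r + 2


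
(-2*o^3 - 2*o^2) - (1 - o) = -2*o^3 - 2*o^2 + o - 1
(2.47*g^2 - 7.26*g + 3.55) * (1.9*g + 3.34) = 4.693*g^3 - 5.5442*g^2 - 17.5034*g + 11.857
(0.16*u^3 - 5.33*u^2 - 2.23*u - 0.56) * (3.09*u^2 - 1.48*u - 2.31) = 0.4944*u^5 - 16.7065*u^4 + 0.6281*u^3 + 13.8823*u^2 + 5.9801*u + 1.2936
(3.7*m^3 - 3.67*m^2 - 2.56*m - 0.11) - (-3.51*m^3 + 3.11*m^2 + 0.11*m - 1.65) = 7.21*m^3 - 6.78*m^2 - 2.67*m + 1.54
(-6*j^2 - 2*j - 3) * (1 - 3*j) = 18*j^3 + 7*j - 3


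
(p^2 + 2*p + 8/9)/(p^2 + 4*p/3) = (p + 2/3)/p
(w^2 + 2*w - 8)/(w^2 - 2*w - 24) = (w - 2)/(w - 6)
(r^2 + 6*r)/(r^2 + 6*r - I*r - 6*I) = r/(r - I)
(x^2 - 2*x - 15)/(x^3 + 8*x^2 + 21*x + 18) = (x - 5)/(x^2 + 5*x + 6)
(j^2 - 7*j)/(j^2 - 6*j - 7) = j/(j + 1)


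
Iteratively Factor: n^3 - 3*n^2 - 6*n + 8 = (n - 4)*(n^2 + n - 2) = (n - 4)*(n - 1)*(n + 2)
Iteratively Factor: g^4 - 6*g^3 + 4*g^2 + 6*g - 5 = (g - 1)*(g^3 - 5*g^2 - g + 5) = (g - 5)*(g - 1)*(g^2 - 1) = (g - 5)*(g - 1)*(g + 1)*(g - 1)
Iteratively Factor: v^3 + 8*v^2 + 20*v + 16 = (v + 2)*(v^2 + 6*v + 8) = (v + 2)^2*(v + 4)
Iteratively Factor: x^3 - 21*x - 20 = (x + 4)*(x^2 - 4*x - 5) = (x + 1)*(x + 4)*(x - 5)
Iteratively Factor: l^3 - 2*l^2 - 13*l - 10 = (l + 2)*(l^2 - 4*l - 5) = (l - 5)*(l + 2)*(l + 1)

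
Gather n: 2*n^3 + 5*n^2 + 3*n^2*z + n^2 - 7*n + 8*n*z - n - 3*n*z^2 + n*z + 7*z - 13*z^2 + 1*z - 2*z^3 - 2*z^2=2*n^3 + n^2*(3*z + 6) + n*(-3*z^2 + 9*z - 8) - 2*z^3 - 15*z^2 + 8*z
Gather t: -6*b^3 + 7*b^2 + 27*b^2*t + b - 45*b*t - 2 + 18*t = -6*b^3 + 7*b^2 + b + t*(27*b^2 - 45*b + 18) - 2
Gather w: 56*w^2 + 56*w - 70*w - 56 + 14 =56*w^2 - 14*w - 42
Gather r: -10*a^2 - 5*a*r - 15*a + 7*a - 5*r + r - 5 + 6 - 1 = -10*a^2 - 8*a + r*(-5*a - 4)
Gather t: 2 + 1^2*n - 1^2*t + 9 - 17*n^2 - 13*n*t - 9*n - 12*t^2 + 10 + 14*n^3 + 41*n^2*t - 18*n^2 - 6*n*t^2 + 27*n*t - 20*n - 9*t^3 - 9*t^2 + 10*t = 14*n^3 - 35*n^2 - 28*n - 9*t^3 + t^2*(-6*n - 21) + t*(41*n^2 + 14*n + 9) + 21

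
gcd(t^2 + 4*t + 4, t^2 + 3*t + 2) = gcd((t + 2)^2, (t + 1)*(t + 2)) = t + 2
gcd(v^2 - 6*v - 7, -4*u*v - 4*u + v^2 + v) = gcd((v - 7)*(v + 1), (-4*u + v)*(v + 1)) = v + 1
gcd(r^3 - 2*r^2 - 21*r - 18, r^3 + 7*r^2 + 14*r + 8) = r + 1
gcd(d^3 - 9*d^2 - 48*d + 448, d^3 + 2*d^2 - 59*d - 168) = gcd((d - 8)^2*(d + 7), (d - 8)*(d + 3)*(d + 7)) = d^2 - d - 56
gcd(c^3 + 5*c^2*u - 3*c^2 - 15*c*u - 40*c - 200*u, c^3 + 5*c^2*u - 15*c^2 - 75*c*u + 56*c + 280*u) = c^2 + 5*c*u - 8*c - 40*u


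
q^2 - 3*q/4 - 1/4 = (q - 1)*(q + 1/4)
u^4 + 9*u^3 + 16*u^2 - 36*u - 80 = (u - 2)*(u + 2)*(u + 4)*(u + 5)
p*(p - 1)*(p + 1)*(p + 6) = p^4 + 6*p^3 - p^2 - 6*p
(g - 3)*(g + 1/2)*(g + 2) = g^3 - g^2/2 - 13*g/2 - 3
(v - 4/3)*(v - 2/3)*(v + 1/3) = v^3 - 5*v^2/3 + 2*v/9 + 8/27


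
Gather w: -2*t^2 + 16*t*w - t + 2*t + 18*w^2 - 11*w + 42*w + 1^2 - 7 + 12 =-2*t^2 + t + 18*w^2 + w*(16*t + 31) + 6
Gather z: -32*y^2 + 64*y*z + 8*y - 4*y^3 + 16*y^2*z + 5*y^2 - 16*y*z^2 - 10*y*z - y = -4*y^3 - 27*y^2 - 16*y*z^2 + 7*y + z*(16*y^2 + 54*y)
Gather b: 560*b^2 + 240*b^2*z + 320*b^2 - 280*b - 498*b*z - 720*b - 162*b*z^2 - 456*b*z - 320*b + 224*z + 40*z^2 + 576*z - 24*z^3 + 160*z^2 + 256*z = b^2*(240*z + 880) + b*(-162*z^2 - 954*z - 1320) - 24*z^3 + 200*z^2 + 1056*z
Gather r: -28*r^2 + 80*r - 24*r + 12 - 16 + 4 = -28*r^2 + 56*r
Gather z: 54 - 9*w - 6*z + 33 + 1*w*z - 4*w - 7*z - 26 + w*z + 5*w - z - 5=-8*w + z*(2*w - 14) + 56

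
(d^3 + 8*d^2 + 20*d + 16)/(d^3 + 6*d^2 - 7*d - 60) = (d^2 + 4*d + 4)/(d^2 + 2*d - 15)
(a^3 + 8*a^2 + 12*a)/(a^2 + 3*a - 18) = a*(a + 2)/(a - 3)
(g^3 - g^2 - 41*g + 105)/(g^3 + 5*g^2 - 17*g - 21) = (g - 5)/(g + 1)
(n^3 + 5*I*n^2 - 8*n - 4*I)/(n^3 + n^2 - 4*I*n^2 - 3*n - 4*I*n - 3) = (n^3 + 5*I*n^2 - 8*n - 4*I)/(n^3 + n^2*(1 - 4*I) - n*(3 + 4*I) - 3)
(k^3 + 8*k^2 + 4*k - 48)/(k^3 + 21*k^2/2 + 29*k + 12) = 2*(k - 2)/(2*k + 1)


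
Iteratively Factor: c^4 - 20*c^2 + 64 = (c + 4)*(c^3 - 4*c^2 - 4*c + 16) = (c - 4)*(c + 4)*(c^2 - 4) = (c - 4)*(c - 2)*(c + 4)*(c + 2)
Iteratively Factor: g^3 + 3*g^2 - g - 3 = (g + 3)*(g^2 - 1) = (g - 1)*(g + 3)*(g + 1)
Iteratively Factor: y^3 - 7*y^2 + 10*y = (y - 2)*(y^2 - 5*y) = y*(y - 2)*(y - 5)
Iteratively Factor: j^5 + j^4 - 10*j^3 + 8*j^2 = (j - 1)*(j^4 + 2*j^3 - 8*j^2) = (j - 2)*(j - 1)*(j^3 + 4*j^2) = (j - 2)*(j - 1)*(j + 4)*(j^2) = j*(j - 2)*(j - 1)*(j + 4)*(j)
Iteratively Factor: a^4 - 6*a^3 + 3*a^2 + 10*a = (a)*(a^3 - 6*a^2 + 3*a + 10) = a*(a - 2)*(a^2 - 4*a - 5) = a*(a - 2)*(a + 1)*(a - 5)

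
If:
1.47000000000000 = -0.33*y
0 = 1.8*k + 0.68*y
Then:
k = 1.68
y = -4.45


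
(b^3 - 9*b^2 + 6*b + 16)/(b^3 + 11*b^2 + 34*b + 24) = (b^2 - 10*b + 16)/(b^2 + 10*b + 24)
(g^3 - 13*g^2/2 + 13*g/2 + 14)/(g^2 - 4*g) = g - 5/2 - 7/(2*g)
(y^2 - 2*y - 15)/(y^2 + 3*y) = (y - 5)/y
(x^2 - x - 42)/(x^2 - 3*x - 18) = (-x^2 + x + 42)/(-x^2 + 3*x + 18)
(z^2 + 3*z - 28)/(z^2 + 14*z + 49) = (z - 4)/(z + 7)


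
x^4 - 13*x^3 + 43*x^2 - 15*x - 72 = (x - 8)*(x - 3)^2*(x + 1)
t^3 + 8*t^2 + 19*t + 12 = (t + 1)*(t + 3)*(t + 4)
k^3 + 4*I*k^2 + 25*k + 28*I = (k - 4*I)*(k + I)*(k + 7*I)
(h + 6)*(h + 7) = h^2 + 13*h + 42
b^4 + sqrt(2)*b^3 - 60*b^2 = b^2*(b - 5*sqrt(2))*(b + 6*sqrt(2))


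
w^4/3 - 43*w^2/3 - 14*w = w*(w/3 + 1/3)*(w - 7)*(w + 6)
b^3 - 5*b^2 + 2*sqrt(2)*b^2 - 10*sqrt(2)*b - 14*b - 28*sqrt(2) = (b - 7)*(b + 2)*(b + 2*sqrt(2))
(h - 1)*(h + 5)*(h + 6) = h^3 + 10*h^2 + 19*h - 30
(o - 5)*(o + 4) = o^2 - o - 20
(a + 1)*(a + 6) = a^2 + 7*a + 6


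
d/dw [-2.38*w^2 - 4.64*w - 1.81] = -4.76*w - 4.64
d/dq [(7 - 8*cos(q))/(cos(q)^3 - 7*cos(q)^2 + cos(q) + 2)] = (-16*cos(q)^3 + 77*cos(q)^2 - 98*cos(q) + 23)*sin(q)/(cos(q)^3 - 7*cos(q)^2 + cos(q) + 2)^2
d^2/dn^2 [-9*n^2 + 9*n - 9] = -18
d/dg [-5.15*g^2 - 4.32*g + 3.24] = -10.3*g - 4.32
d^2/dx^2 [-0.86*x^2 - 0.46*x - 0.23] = -1.72000000000000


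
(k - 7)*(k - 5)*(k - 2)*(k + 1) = k^4 - 13*k^3 + 45*k^2 - 11*k - 70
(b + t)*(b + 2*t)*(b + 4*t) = b^3 + 7*b^2*t + 14*b*t^2 + 8*t^3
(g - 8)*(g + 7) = g^2 - g - 56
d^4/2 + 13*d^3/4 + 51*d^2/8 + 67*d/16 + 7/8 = (d/2 + 1)*(d + 1/2)^2*(d + 7/2)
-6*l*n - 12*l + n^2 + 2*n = (-6*l + n)*(n + 2)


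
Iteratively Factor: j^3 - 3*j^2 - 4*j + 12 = (j - 2)*(j^2 - j - 6) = (j - 2)*(j + 2)*(j - 3)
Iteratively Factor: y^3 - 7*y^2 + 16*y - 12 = (y - 3)*(y^2 - 4*y + 4) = (y - 3)*(y - 2)*(y - 2)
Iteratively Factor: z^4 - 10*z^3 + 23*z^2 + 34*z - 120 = (z - 3)*(z^3 - 7*z^2 + 2*z + 40) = (z - 3)*(z + 2)*(z^2 - 9*z + 20) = (z - 5)*(z - 3)*(z + 2)*(z - 4)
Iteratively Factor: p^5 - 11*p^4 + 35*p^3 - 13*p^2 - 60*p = (p - 3)*(p^4 - 8*p^3 + 11*p^2 + 20*p) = p*(p - 3)*(p^3 - 8*p^2 + 11*p + 20) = p*(p - 4)*(p - 3)*(p^2 - 4*p - 5) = p*(p - 4)*(p - 3)*(p + 1)*(p - 5)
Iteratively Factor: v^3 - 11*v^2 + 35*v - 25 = (v - 5)*(v^2 - 6*v + 5) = (v - 5)*(v - 1)*(v - 5)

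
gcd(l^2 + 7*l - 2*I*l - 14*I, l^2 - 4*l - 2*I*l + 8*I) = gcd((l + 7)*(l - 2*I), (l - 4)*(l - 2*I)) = l - 2*I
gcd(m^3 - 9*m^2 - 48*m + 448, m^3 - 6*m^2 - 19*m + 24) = m - 8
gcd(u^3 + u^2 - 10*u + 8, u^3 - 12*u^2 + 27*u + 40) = 1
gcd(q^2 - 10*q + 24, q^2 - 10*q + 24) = q^2 - 10*q + 24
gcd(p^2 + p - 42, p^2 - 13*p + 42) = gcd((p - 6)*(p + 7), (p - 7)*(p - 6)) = p - 6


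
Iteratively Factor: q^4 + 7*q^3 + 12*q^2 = (q)*(q^3 + 7*q^2 + 12*q) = q^2*(q^2 + 7*q + 12) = q^2*(q + 4)*(q + 3)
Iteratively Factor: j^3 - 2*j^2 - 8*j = (j + 2)*(j^2 - 4*j) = j*(j + 2)*(j - 4)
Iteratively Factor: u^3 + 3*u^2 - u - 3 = (u + 1)*(u^2 + 2*u - 3) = (u + 1)*(u + 3)*(u - 1)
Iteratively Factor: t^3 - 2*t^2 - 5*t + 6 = (t - 3)*(t^2 + t - 2) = (t - 3)*(t + 2)*(t - 1)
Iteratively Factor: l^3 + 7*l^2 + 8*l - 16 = (l - 1)*(l^2 + 8*l + 16) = (l - 1)*(l + 4)*(l + 4)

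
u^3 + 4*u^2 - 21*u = u*(u - 3)*(u + 7)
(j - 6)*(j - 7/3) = j^2 - 25*j/3 + 14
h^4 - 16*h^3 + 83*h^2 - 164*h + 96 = (h - 8)*(h - 4)*(h - 3)*(h - 1)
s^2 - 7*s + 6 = (s - 6)*(s - 1)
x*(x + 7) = x^2 + 7*x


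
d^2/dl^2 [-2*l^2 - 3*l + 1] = -4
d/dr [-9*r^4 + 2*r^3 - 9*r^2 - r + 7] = -36*r^3 + 6*r^2 - 18*r - 1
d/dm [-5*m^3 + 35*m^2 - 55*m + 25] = -15*m^2 + 70*m - 55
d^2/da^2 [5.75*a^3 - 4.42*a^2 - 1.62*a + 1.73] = 34.5*a - 8.84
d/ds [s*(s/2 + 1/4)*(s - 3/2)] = 3*s^2/2 - s - 3/8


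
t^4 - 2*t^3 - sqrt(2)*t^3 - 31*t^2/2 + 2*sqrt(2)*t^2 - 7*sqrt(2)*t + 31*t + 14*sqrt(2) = (t - 2)*(t - 7*sqrt(2)/2)*(t + sqrt(2)/2)*(t + 2*sqrt(2))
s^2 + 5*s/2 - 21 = (s - 7/2)*(s + 6)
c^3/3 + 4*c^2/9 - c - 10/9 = (c/3 + 1/3)*(c - 5/3)*(c + 2)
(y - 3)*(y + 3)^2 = y^3 + 3*y^2 - 9*y - 27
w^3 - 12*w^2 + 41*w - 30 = (w - 6)*(w - 5)*(w - 1)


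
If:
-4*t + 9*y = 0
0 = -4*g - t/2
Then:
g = -9*y/32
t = 9*y/4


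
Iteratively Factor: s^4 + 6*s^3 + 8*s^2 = (s + 4)*(s^3 + 2*s^2) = s*(s + 4)*(s^2 + 2*s) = s^2*(s + 4)*(s + 2)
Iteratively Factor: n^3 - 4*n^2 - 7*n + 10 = (n - 1)*(n^2 - 3*n - 10) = (n - 5)*(n - 1)*(n + 2)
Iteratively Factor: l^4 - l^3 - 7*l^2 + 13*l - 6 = (l - 2)*(l^3 + l^2 - 5*l + 3) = (l - 2)*(l - 1)*(l^2 + 2*l - 3) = (l - 2)*(l - 1)^2*(l + 3)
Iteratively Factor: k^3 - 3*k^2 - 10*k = (k - 5)*(k^2 + 2*k) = (k - 5)*(k + 2)*(k)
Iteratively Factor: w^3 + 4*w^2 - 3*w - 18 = (w + 3)*(w^2 + w - 6) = (w + 3)^2*(w - 2)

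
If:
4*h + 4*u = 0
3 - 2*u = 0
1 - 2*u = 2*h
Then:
No Solution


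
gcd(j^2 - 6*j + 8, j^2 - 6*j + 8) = j^2 - 6*j + 8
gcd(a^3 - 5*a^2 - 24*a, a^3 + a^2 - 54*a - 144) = a^2 - 5*a - 24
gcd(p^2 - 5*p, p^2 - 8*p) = p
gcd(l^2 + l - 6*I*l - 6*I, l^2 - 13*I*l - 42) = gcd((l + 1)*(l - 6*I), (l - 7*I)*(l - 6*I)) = l - 6*I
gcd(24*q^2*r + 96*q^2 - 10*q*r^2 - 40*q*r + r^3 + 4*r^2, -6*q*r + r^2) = 6*q - r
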